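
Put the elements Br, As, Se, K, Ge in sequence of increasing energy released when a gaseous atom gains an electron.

K < As < Ge < Se < Br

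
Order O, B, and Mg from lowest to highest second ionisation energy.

Mg < B < O

Consider each +1 ion: O⁺ still has 5 valence electrons; B⁺ still has 2 valence electrons; Mg⁺ still has 1 valence electron.
All are still removing valence electrons, so compare the +1 ions as you would atoms: IE_2 generally rises across a period (higher Z_eff) and falls down a group (larger shell), subject to the usual subshell exceptions.
Valence configurations: O⁺ [He]2s²2p³, B⁺ [He]2s², Mg⁺ [Ne]3s¹.
Tabulated IE_2 (kJ/mol): O 3388, B 2427, Mg 1451.
Putting it together, IE_2: Mg < B < O.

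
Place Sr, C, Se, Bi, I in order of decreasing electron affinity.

C is in period 2, group 14; Se is in period 4, group 16; Sr is in period 5, group 2; I is in period 5, group 17; Bi is in period 6, group 15.
Adding an electron releases more energy for atoms nearer the top right (short of the noble gases).
Here both period and group differ, so the two effects have to be weighed against each other.
Bi > Sr: the two effects oppose for this pair; the across-period effect wins (91 vs 5 kJ/mol).
C > Bi: the two effects oppose for this pair; the down-group effect wins (122 vs 91 kJ/mol).
Se > C: the two effects oppose for this pair; the across-period effect wins (195 vs 122 kJ/mol).
I > Se: period and group pull opposite ways; the across-period shift dominates (295 vs 195 kJ/mol).
Tabulated electron affinity (kJ/mol): C 122, Se 195, Sr 5, I 295, Bi 91.
So from highest to lowest: I > Se > C > Bi > Sr.

I, Se, C, Bi, Sr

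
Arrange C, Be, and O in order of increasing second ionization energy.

Be, C, O

The second ionization energy removes an electron from the +1 ion. For each element: C⁺ still has 3 valence electrons; Be⁺ still has 1 valence electron; O⁺ still has 5 valence electrons.
All are still removing valence electrons, so compare the +1 ions as you would atoms: IE_2 generally rises across a period (higher Z_eff) and falls down a group (larger shell), subject to the usual subshell exceptions.
Valence configurations: C⁺ [He]2s²2p¹, Be⁺ [He]2s¹, O⁺ [He]2s²2p³.
Approximate IE_2 values (kJ/mol): C 2353, Be 1757, O 3388.
Hence IE_2: Be < C < O.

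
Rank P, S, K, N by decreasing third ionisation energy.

After 2 electrons have been removed, what remains? P²⁺ still has 3 valence electrons; S²⁺ still has 4 valence electrons; K²⁺ is already 1 electron into the core; N²⁺ still has 3 valence electrons.
Usually core removal costs more than valence removal, but here the competition is close: a tightly held n=2 valence electron can cost more to remove than an n=3 core electron, so the actual values have to decide it.
Valence configurations: P²⁺ [Ne]3s²3p¹, S²⁺ [Ne]3s²3p², N²⁺ [He]2s²2p¹.
Tabulated IE_3 (kJ/mol): P 2914, S 3357, K 4420, N 4578.
Putting it together, IE_3: P < S < K < N.

N > K > S > P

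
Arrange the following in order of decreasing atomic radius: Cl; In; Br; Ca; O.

O is in period 2, group 16; Cl is in period 3, group 17; Ca is in period 4, group 2; Br is in period 4, group 17; In is in period 5, group 13.
Radius decreases left→right (rising Z_eff, same n) and increases top→bottom (higher n).
These span different periods and groups, so the two trends combine.
Cl > O: the two effects oppose for this pair; the down-group effect wins (99 vs 63 pm).
Br > Cl: they share group 17; the group trend gives Br the larger value.
In > Br: both effects reinforce here, so In is clearly the larger of the two.
Ca > In: the two effects oppose for this pair; the across-period effect wins (171 vs 142 pm).
Tabulated atomic radius (pm): O 63, Cl 99, Ca 171, Br 114, In 142.
So from largest to smallest: Ca > In > Br > Cl > O.

Ca, In, Br, Cl, O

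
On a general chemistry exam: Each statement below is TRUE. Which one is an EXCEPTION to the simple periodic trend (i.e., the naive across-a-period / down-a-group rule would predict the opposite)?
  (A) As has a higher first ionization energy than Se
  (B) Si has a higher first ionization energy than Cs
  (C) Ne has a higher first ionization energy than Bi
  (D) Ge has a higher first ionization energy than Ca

(A)

The general trend: first ionization energy increases across a period and decreases down a group.
(A) As (period 4, group 15) vs Se (period 4, group 16): the stated order contradicts the simple trend.
(B) Si (period 3, group 14) vs Cs (period 6, group 1): the stated order agrees with the simple trend.
(C) Ne (period 2, group 18) vs Bi (period 6, group 15): the stated order agrees with the simple trend.
(D) Ge (period 4, group 14) vs Ca (period 4, group 2): the stated order agrees with the simple trend.
The exception is (A): Se (4p⁴) ionizes more easily than half-filled As (4p³).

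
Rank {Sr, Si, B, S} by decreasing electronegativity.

S > B > Si > Sr

B is in period 2, group 13; Si is in period 3, group 14; S is in period 3, group 16; Sr is in period 5, group 2.
EN rises left→right (higher Z_eff, smaller atoms) and falls top→bottom (larger, more shielded atoms).
Here both period and group differ, so the two effects have to be weighed against each other.
Si > Sr: both effects reinforce here, so Si is clearly the higher of the two.
B > Si: period and group pull opposite ways; the down-group shift dominates (2.04 vs 1.90).
S > B: period and group pull opposite ways; the across-period shift dominates (2.58 vs 2.04).
Tabulated electronegativity (Pauling): B 2.04, Si 1.90, S 2.58, Sr 0.95.
So from highest to lowest: S > B > Si > Sr.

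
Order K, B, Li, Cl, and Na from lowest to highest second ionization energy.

Consider each +1 ion: K⁺ is the bare [Ar] core; B⁺ still has 2 valence electrons; Li⁺ is the bare [He] core; Cl⁺ still has 6 valence electrons; Na⁺ is the bare [Ne] core.
Breaking into a closed-shell core is much more expensive than removing a leftover valence electron — K, Na and Li have the largest IE_2 here.
Valence configurations: B⁺ [He]2s², Cl⁺ [Ne]3s²3p⁴.
Approximate IE_2 values (kJ/mol): K 3052, B 2427, Li 7298, Cl 2298, Na 4562.
Overall IE_2 order: Cl < B < K < Na < Li.

Cl < B < K < Na < Li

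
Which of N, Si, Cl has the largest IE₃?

N

IE_3 is the cost of taking one more electron from the +2 cation: N²⁺ still has 3 valence electrons; Si²⁺ still has 2 valence electrons; Cl²⁺ still has 5 valence electrons.
All are still removing valence electrons, so compare the +2 ions as you would atoms: IE_3 generally rises across a period (higher Z_eff) and falls down a group (larger shell), subject to the usual subshell exceptions.
Valence configurations: N²⁺ [He]2s²2p¹, Si²⁺ [Ne]3s², Cl²⁺ [Ne]3s²3p³.
Tabulated IE_3 (kJ/mol): N 4578, Si 3232, Cl 3822.
So the third ionization energies run Si < Cl < N.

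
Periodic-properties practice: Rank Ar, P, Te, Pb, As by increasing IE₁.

Pb, Te, As, P, Ar

P is in period 3, group 15; Ar is in period 3, group 18; As is in period 4, group 15; Te is in period 5, group 16; Pb is in period 6, group 14.
Removing the outermost electron gets harder across a period and easier down a group.
Here both period and group differ, so the two effects have to be weighed against each other.
Te > Pb: both effects reinforce here, so Te is clearly the higher of the two.
As > Te: the two effects oppose for this pair; the down-group effect wins (947 vs 869 kJ/mol).
P > As: they share group 15; the group trend gives P the larger value.
Ar > P: both are in period 3; the period trend gives Ar the larger value.
For reference (kJ/mol): P 1012, Ar 1521, As 947, Te 869, Pb 716.
So from lowest to highest: Pb < Te < As < P < Ar.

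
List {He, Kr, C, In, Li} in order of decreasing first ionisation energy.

He > Kr > C > In > Li

First ionization energy rises across a period (greater Z_eff holds electrons more tightly) and falls down a group (valence electrons are farther from the nucleus).
These span different periods and groups, so the two trends combine.
In > Li: the two effects oppose for this pair; the across-period effect wins (558 vs 520 kJ/mol).
C > In: both effects reinforce here, so C is clearly the higher of the two.
Kr > C: the two effects oppose for this pair; the across-period effect wins (1351 vs 1086 kJ/mol).
He > Kr: He sits above Kr in group 18, so the down-group effect alone puts He higher.
For reference (kJ/mol): He 2372, Li 520, C 1086, Kr 1351, In 558.
So from highest to lowest: He > Kr > C > In > Li.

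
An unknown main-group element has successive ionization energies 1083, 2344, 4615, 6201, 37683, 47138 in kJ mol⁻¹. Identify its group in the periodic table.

Group 14

Look for the largest jump between consecutive ionization energies: IE5/IE4 ≈ 6.1, far larger than any earlier ratio.
That jump marks the point where a core electron is being removed. So the atom has 4 valence electrons.
A main-group element with 4 valence electrons is in group 14.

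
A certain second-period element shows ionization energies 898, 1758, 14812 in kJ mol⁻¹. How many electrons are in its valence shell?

2

Look for the largest jump between consecutive ionization energies: IE3/IE2 ≈ 8.4, far larger than any earlier ratio.
That jump marks the point where a core electron is being removed. So the atom has 2 valence electrons.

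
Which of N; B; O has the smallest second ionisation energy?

After 1 electron has been removed, what remains? N⁺ still has 4 valence electrons; B⁺ still has 2 valence electrons; O⁺ still has 5 valence electrons.
All are still removing valence electrons, so compare the +1 ions as you would atoms: IE_2 generally rises across a period (higher Z_eff) and falls down a group (larger shell), subject to the usual subshell exceptions.
Valence configurations: N⁺ [He]2s²2p², B⁺ [He]2s², O⁺ [He]2s²2p³.
Approximate IE_2 values (kJ/mol): N 2856, B 2427, O 3388.
Hence IE_2: B < N < O.

B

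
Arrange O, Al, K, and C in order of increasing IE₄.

K < C < O < Al

After 3 electrons have been removed, what remains? O³⁺ still has 3 valence electrons; Al³⁺ is the bare [Ne] core; K³⁺ is already 2 electrons into the core; C³⁺ still has 1 valence electron.
Usually core removal costs more than valence removal, but here the competition is close: a tightly held n=2 valence electron can cost more to remove than an n=3 core electron, so the actual values have to decide it.
Valence configurations: O³⁺ [He]2s²2p¹, C³⁺ [He]2s¹.
Tabulated IE_4 (kJ/mol): O 7469, Al 11577, K 5877, C 6223.
So the fourth ionization energies run K < C < O < Al.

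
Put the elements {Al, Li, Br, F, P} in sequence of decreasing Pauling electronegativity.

Li is in period 2, group 1; F is in period 2, group 17; Al is in period 3, group 13; P is in period 3, group 15; Br is in period 4, group 17.
EN rises left→right (higher Z_eff, smaller atoms) and falls top→bottom (larger, more shielded atoms).
These span different periods and groups, so the two trends combine.
Al > Li: period and group pull opposite ways; the across-period shift dominates (1.61 vs 0.98).
P > Al: both are in period 3; the period trend gives P the larger value.
Br > P: the two effects oppose for this pair; the across-period effect wins (2.96 vs 2.19).
F > Br: they share group 17; the group trend gives F the larger value.
Approximate values (Pauling): Li 0.98, F 3.98, Al 1.61, P 2.19, Br 2.96.
So from highest to lowest: F > Br > P > Al > Li.

F > Br > P > Al > Li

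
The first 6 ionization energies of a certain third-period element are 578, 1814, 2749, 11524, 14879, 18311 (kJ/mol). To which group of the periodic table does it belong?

Look for the largest jump between consecutive ionization energies: IE4/IE3 ≈ 4.2, far larger than any earlier ratio.
That jump marks the point where a core electron is being removed. So the atom has 3 valence electrons.
A main-group element with 3 valence electrons is in group 13.

Group 13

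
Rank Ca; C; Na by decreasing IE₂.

Na > C > Ca

Consider each +1 ion: Ca⁺ still has 1 valence electron; C⁺ still has 3 valence electrons; Na⁺ is the bare [Ne] core.
Breaking into a closed-shell core is much more expensive than removing a leftover valence electron — Na has the largest IE_2 here.
Valence configurations: Ca⁺ [Ar]4s¹, C⁺ [He]2s²2p¹.
Tabulated IE_2 (kJ/mol): Ca 1145, C 2353, Na 4562.
Putting it together, IE_2: Ca < C < Na.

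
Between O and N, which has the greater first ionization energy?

N is in period 2, group 15; O is in period 2, group 16.
First ionization energy rises across a period (greater Z_eff holds electrons more tightly) and falls down a group (valence electrons are farther from the nucleus).
All lie in period 2; the across-period trend (first ionization energy increases left to right) applies, with the exception below.
Note the exception: N has a higher first ionization energy than O, contrary to the simple trend — pairing an electron in O's 2p⁴ costs repulsion energy, so O ionizes more easily than half-filled N (2p³).
Approximate values (kJ/mol): N 1402, O 1314.
So N has the greater first ionization energy (N > O).

N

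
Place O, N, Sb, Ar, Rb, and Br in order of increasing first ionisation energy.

N is in period 2, group 15; O is in period 2, group 16; Ar is in period 3, group 18; Br is in period 4, group 17; Rb is in period 5, group 1; Sb is in period 5, group 15.
First ionization energy rises across a period (greater Z_eff holds electrons more tightly) and falls down a group (valence electrons are farther from the nucleus).
Neither a single period nor a single group — weigh both effects.
Sb > Rb: Sb lies to the right of Rb in period 5, so the across-period effect alone puts Sb higher.
Br > Sb: relative to Sb, both the across-period and down-group shifts push Br's first ionization energy up.
O > Br: the two effects oppose for this pair; the down-group effect wins (1314 vs 1140 kJ/mol).
N > O: this pair runs against the simple trend — see the exception note.
Ar > N: the two effects oppose for this pair; the across-period effect wins (1521 vs 1402 kJ/mol).
Note the exception: N has a higher first ionization energy than O, contrary to the simple trend — pairing an electron in O's 2p⁴ costs repulsion energy, so O ionizes more easily than half-filled N (2p³).
Approximate values (kJ/mol): N 1402, O 1314, Ar 1521, Br 1140, Rb 403, Sb 831.
So from lowest to highest: Rb < Sb < Br < O < N < Ar.

Rb < Sb < Br < O < N < Ar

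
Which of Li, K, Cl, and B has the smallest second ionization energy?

IE_2 is the cost of taking one more electron from the +1 cation: Li⁺ is the bare [He] core; K⁺ is the bare [Ar] core; Cl⁺ still has 6 valence electrons; B⁺ still has 2 valence electrons.
Pulling an electron out of a noble-gas core costs far more than removing a remaining valence electron, so K and Li sit at the high end of IE_2.
Valence configurations: Cl⁺ [Ne]3s²3p⁴, B⁺ [He]2s².
Tabulated IE_2 (kJ/mol): Li 7298, K 3052, Cl 2298, B 2427.
Hence IE_2: Cl < B < K < Li.

Cl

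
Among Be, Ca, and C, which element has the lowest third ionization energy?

The third ionization energy removes an electron from the +2 ion. For each element: Be²⁺ is the bare [He] core; Ca²⁺ is the bare [Ar] core; C²⁺ still has 2 valence electrons.
Pulling an electron out of a noble-gas core costs far more than removing a remaining valence electron, so Ca and Be sit at the high end of IE_3.
The numbers (kJ/mol): Be 14849, Ca 4912, C 4620.
Putting it together, IE_3: C < Ca < Be.

C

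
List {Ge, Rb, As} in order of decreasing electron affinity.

Ge is in period 4, group 14; As is in period 4, group 15; Rb is in period 5, group 1.
Atoms with high Z_eff and room in the valence shell (especially the halogens) have the most exothermic electron affinities.
Neither a single period nor a single group — weigh both effects.
As > Rb: relative to Rb, both the across-period and down-group shifts push As's electron affinity up.
Ge > As: this pair runs against the simple trend — see the exception note.
Note the exception: Ge has a higher electron affinity than As, contrary to the simple trend — adding an electron to As's half-filled 4p³ is unfavourable, so Ge (4p²) has the more exothermic EA.
For reference (kJ/mol): Ge 119, As 78, Rb 47.
So from highest to lowest: Ge > As > Rb.

Ge, As, Rb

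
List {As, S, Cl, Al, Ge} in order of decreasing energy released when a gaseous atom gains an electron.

Al is in period 3, group 13; S is in period 3, group 16; Cl is in period 3, group 17; Ge is in period 4, group 14; As is in period 4, group 15.
Adding an electron releases more energy for atoms nearer the top right (short of the noble gases).
Here both period and group differ, so the two effects have to be weighed against each other.
As > Al: period and group pull opposite ways; the across-period shift dominates (78 vs 42 kJ/mol).
Ge > As: this pair runs against the simple trend — see the exception note.
S > Ge: both effects reinforce here, so S is clearly the higher of the two.
Cl > S: both are in period 3; the period trend gives Cl the larger value.
Note the exception: Ge has a higher electron affinity than As, contrary to the simple trend — adding an electron to As's half-filled 4p³ is unfavourable, so Ge (4p²) has the more exothermic EA.
For reference (kJ/mol): Al 42, S 200, Cl 349, Ge 119, As 78.
So from highest to lowest: Cl > S > Ge > As > Al.

Cl, S, Ge, As, Al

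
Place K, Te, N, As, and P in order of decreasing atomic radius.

K > Te > As > P > N

Radius decreases left→right (rising Z_eff, same n) and increases top→bottom (higher n).
These span different periods and groups, so the two trends combine.
P > N: P sits below N in group 15, so the down-group effect alone puts P larger.
As > P: they share group 15; the group trend gives As the larger value.
Te > As: period and group pull opposite ways; the down-group shift dominates (136 vs 121 pm).
K > Te: the two effects oppose for this pair; the across-period effect wins (196 vs 136 pm).
For reference (pm): N 71, P 111, K 196, As 121, Te 136.
So from largest to smallest: K > Te > As > P > N.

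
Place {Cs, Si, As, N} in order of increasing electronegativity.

Cs < Si < As < N

N is in period 2, group 15; Si is in period 3, group 14; As is in period 4, group 15; Cs is in period 6, group 1.
Atoms toward the upper right of the periodic table pull bonding electrons most strongly.
Neither a single period nor a single group — weigh both effects.
Si > Cs: both effects reinforce here, so Si is clearly the higher of the two.
As > Si: period and group pull opposite ways; the across-period shift dominates (2.18 vs 1.90).
N > As: they share group 15; the group trend gives N the larger value.
Tabulated electronegativity (Pauling): N 3.04, Si 1.90, As 2.18, Cs 0.79.
So from lowest to highest: Cs < Si < As < N.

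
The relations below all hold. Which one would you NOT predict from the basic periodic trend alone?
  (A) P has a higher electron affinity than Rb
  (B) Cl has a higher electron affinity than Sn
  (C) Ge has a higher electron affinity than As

(C)

The general trend: electron affinity increases across a period and decreases down a group.
(A) P (period 3, group 15) vs Rb (period 5, group 1): the stated order agrees with the simple trend.
(B) Cl (period 3, group 17) vs Sn (period 5, group 14): the stated order agrees with the simple trend.
(C) Ge (period 4, group 14) vs As (period 4, group 15): the stated order contradicts the simple trend.
The exception is (C): adding an electron to As's half-filled 4p³ is unfavourable, so Ge (4p²) has the more exothermic EA.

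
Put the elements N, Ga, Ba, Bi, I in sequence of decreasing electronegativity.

N > I > Bi > Ga > Ba

Electronegativity increases across a period and decreases down a group, tracking effective nuclear charge and atomic size.
These span different periods and groups, so the two trends combine.
Ga > Ba: relative to Ba, both the across-period and down-group shifts push Ga's electronegativity up.
Bi > Ga: period and group pull opposite ways; the across-period shift dominates (2.02 vs 1.81).
I > Bi: both effects reinforce here, so I is clearly the higher of the two.
N > I: the two effects oppose for this pair; the down-group effect wins (3.04 vs 2.66).
Approximate values (Pauling): N 3.04, Ga 1.81, I 2.66, Ba 0.89, Bi 2.02.
So from highest to lowest: N > I > Bi > Ga > Ba.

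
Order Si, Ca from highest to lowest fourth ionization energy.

Consider each +3 ion: Si³⁺ still has 1 valence electron; Ca³⁺ is already 1 electron into the core.
Breaking into a closed-shell core is much more expensive than removing a leftover valence electron — Ca has the largest IE_4 here.
Approximate IE_4 values (kJ/mol): Si 4356, Ca 6491.
Putting it together, IE_4: Si < Ca.

Ca > Si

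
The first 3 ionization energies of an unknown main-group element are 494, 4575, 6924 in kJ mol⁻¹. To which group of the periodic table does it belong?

Look for the largest jump between consecutive ionization energies: IE2/IE1 ≈ 9.3, far larger than any earlier ratio.
That jump marks the point where a core electron is being removed. So the atom has 1 valence electron.
A main-group element with 1 valence electron is in group 1.

Group 1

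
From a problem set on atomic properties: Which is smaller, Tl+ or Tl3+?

Both ions have Z = 81 protons, but Tl3+ has lost more electrons, so its remaining electrons feel a larger effective nuclear charge per electron and are pulled in more tightly.
Higher positive charge → smaller ion, so Tl+ > Tl3+.

Tl3+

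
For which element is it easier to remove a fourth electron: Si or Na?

IE_4 is the cost of taking one more electron from the +3 cation: Si³⁺ still has 1 valence electron; Na³⁺ is already 2 electrons into the core.
Pulling an electron out of a noble-gas core costs far more than removing a remaining valence electron, so Na sits at the high end of IE_4.
The numbers (kJ/mol): Si 4356, Na 9543.
Overall IE_4 order: Si < Na.

Si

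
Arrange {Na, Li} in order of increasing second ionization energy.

Consider each +1 ion: Na⁺ is the bare [Ne] core; Li⁺ is the bare [He] core.
All of these are removing an electron from a noble-gas core or deeper; the smaller core (lower principal quantum number) is held far more tightly, and within a period the higher nuclear charge binds the same core more tightly.
Tabulated IE_2 (kJ/mol): Na 4562, Li 7298.
Hence IE_2: Na < Li.

Na < Li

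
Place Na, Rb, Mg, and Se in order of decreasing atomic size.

Na is in period 3, group 1; Mg is in period 3, group 2; Se is in period 4, group 16; Rb is in period 5, group 1.
Moving right in a period, electrons are added to the same shell under a stronger nuclear pull, so atoms get smaller; moving down, a new shell is opened and atoms get larger.
These span different periods and groups, so the two trends combine.
Mg > Se: period and group pull opposite ways; the across-period shift dominates (139 vs 116 pm).
Na > Mg: both are in period 3; the period trend gives Na the larger value.
Rb > Na: they share group 1; the group trend gives Rb the larger value.
Approximate values (pm): Na 155, Mg 139, Se 116, Rb 210.
So from largest to smallest: Rb > Na > Mg > Se.

Rb > Na > Mg > Se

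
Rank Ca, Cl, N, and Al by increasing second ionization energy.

Ca < Al < Cl < N

Consider each +1 ion: Ca⁺ still has 1 valence electron; Cl⁺ still has 6 valence electrons; N⁺ still has 4 valence electrons; Al⁺ still has 2 valence electrons.
All are still removing valence electrons, so compare the +1 ions as you would atoms: IE_2 generally rises across a period (higher Z_eff) and falls down a group (larger shell), subject to the usual subshell exceptions.
Valence configurations: Ca⁺ [Ar]4s¹, Cl⁺ [Ne]3s²3p⁴, N⁺ [He]2s²2p², Al⁺ [Ne]3s².
The numbers (kJ/mol): Ca 1145, Cl 2298, N 2856, Al 1817.
Putting it together, IE_2: Ca < Al < Cl < N.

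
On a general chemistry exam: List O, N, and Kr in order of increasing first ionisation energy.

O < Kr < N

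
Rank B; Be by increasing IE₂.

The second ionization energy removes an electron from the +1 ion. For each element: B⁺ still has 2 valence electrons; Be⁺ still has 1 valence electron.
All are still removing valence electrons, so compare the +1 ions as you would atoms: IE_2 generally rises across a period (higher Z_eff) and falls down a group (larger shell), subject to the usual subshell exceptions.
Valence configurations: B⁺ [He]2s², Be⁺ [He]2s¹.
The numbers (kJ/mol): B 2427, Be 1757.
Hence IE_2: Be < B.

Be < B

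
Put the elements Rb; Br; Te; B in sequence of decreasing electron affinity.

Br > Te > Rb > B

B is in period 2, group 13; Br is in period 4, group 17; Rb is in period 5, group 1; Te is in period 5, group 16.
Atoms with high Z_eff and room in the valence shell (especially the halogens) have the most exothermic electron affinities.
Here both period and group differ, so the two effects have to be weighed against each other.
Rb > B: this pair runs against the simple trend — see the exception note.
Te > Rb: both are in period 5; the period trend gives Te the larger value.
Br > Te: both effects reinforce here, so Br is clearly the higher of the two.
Note the exception: Rb has a higher electron affinity than B, contrary to the simple trend — B's ns²np¹ configuration gives only a small electron affinity — the sparsely filled np subshell binds an added electron weakly.
For reference (kJ/mol): B 27, Br 325, Rb 47, Te 190.
So from highest to lowest: Br > Te > Rb > B.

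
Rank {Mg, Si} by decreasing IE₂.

IE_2 is the cost of taking one more electron from the +1 cation: Mg⁺ still has 1 valence electron; Si⁺ still has 3 valence electrons.
All are still removing valence electrons, so compare the +1 ions as you would atoms: IE_2 generally rises across a period (higher Z_eff) and falls down a group (larger shell), subject to the usual subshell exceptions.
Valence configurations: Mg⁺ [Ne]3s¹, Si⁺ [Ne]3s²3p¹.
The numbers (kJ/mol): Mg 1451, Si 1577.
Hence IE_2: Mg < Si.

Si > Mg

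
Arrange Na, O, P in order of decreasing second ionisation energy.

Na > O > P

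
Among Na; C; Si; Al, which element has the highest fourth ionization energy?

Al

Consider each +3 ion: Na³⁺ is already 2 electrons into the core; C³⁺ still has 1 valence electron; Si³⁺ still has 1 valence electron; Al³⁺ is the bare [Ne] core.
Pulling an electron out of a noble-gas core costs far more than removing a remaining valence electron, so Na and Al sit at the high end of IE_4.
Valence configurations: C³⁺ [He]2s¹, Si³⁺ [Ne]3s¹.
Approximate IE_4 values (kJ/mol): Na 9543, C 6223, Si 4356, Al 11577.
Hence IE_4: Si < C < Na < Al.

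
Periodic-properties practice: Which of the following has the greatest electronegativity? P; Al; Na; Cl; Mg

Electronegativity increases across a period and decreases down a group, tracking effective nuclear charge and atomic size.
All lie in period 3, so electronegativity increases left to right.
The greatest electronegativity among these belongs to Cl.

Cl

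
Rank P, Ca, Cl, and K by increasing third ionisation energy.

P < Cl < K < Ca

After 2 electrons have been removed, what remains? P²⁺ still has 3 valence electrons; Ca²⁺ is the bare [Ar] core; Cl²⁺ still has 5 valence electrons; K²⁺ is already 1 electron into the core.
Pulling an electron out of a noble-gas core costs far more than removing a remaining valence electron, so K and Ca sit at the high end of IE_3.
Valence configurations: P²⁺ [Ne]3s²3p¹, Cl²⁺ [Ne]3s²3p³.
Tabulated IE_3 (kJ/mol): P 2914, Ca 4912, Cl 3822, K 4420.
So the third ionization energies run P < Cl < K < Ca.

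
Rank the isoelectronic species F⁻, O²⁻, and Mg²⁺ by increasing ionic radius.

Mg²⁺ < F⁻ < O²⁻

All of these have 10 electrons, so size is governed by nuclear charge alone: the more protons, the stronger the pull on the same electron cloud, and the smaller the ion.
Nuclear charges: Mg²⁺ (Z=12), F⁻ (Z=9), O²⁻ (Z=8).
Smallest to largest: Mg²⁺ < F⁻ < O²⁻.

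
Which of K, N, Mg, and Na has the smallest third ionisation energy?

K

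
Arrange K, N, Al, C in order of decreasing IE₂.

K > N > C > Al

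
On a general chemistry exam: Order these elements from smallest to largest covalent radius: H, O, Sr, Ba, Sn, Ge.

H is in period 1, group 1; O is in period 2, group 16; Ge is in period 4, group 14; Sr is in period 5, group 2; Sn is in period 5, group 14; Ba is in period 6, group 2.
Radius decreases left→right (rising Z_eff, same n) and increases top→bottom (higher n).
Neither a single period nor a single group — weigh both effects.
O > H: the two effects oppose for this pair; the down-group effect wins (63 vs 32 pm).
Ge > O: relative to O, both the across-period and down-group shifts push Ge's atomic radius up.
Sn > Ge: Sn sits below Ge in group 14, so the down-group effect alone puts Sn larger.
Sr > Sn: both are in period 5; the period trend gives Sr the larger value.
Ba > Sr: they share group 2; the group trend gives Ba the larger value.
For reference (pm): H 32, O 63, Ge 121, Sr 185, Sn 140, Ba 196.
So from smallest to largest: H < O < Ge < Sn < Sr < Ba.

H, O, Ge, Sn, Sr, Ba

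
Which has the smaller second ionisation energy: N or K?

N

The second ionization energy removes an electron from the +1 ion. For each element: N⁺ still has 4 valence electrons; K⁺ is the bare [Ar] core.
Pulling an electron out of a noble-gas core costs far more than removing a remaining valence electron, so K sits at the high end of IE_2.
Tabulated IE_2 (kJ/mol): N 2856, K 3052.
Putting it together, IE_2: N < K.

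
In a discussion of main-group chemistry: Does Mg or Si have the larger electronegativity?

Si

Mg is in period 3, group 2; Si is in period 3, group 14.
EN rises left→right (higher Z_eff, smaller atoms) and falls top→bottom (larger, more shielded atoms).
All lie in period 3, so electronegativity increases left to right.
So Si has the larger electronegativity (Si > Mg).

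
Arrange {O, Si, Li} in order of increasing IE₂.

The second ionization energy removes an electron from the +1 ion. For each element: O⁺ still has 5 valence electrons; Si⁺ still has 3 valence electrons; Li⁺ is the bare [He] core.
Core electrons are held far more tightly than valence electrons, so Li tops the IE_2 order.
Valence configurations: O⁺ [He]2s²2p³, Si⁺ [Ne]3s²3p¹.
The numbers (kJ/mol): O 3388, Si 1577, Li 7298.
So the second ionization energies run Si < O < Li.

Si < O < Li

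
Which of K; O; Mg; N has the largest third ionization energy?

Mg

The third ionization energy removes an electron from the +2 ion. For each element: K²⁺ is already 1 electron into the core; O²⁺ still has 4 valence electrons; Mg²⁺ is the bare [Ne] core; N²⁺ still has 3 valence electrons.
Usually core removal costs more than valence removal, but here the competition is close: a tightly held n=2 valence electron can cost more to remove than an n=3 core electron, so the actual values have to decide it.
Valence configurations: O²⁺ [He]2s²2p², N²⁺ [He]2s²2p¹.
Approximate IE_3 values (kJ/mol): K 4420, O 5300, Mg 7733, N 4578.
Putting it together, IE_3: K < N < O < Mg.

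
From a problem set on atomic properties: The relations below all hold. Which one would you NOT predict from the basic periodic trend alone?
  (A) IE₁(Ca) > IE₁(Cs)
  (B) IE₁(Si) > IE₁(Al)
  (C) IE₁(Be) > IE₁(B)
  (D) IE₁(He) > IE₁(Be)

(C)

The general trend: first ionization energy increases across a period and decreases down a group.
(A) Ca (period 4, group 2) vs Cs (period 6, group 1): the stated order agrees with the simple trend.
(B) Si (period 3, group 14) vs Al (period 3, group 13): the stated order agrees with the simple trend.
(C) Be (period 2, group 2) vs B (period 2, group 13): the stated order contradicts the simple trend.
(D) He (period 1, group 18) vs Be (period 2, group 2): the stated order agrees with the simple trend.
The exception is (C): removing B's lone 2p electron is easier than breaking Be's filled 2s².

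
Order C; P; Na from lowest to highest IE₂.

P < C < Na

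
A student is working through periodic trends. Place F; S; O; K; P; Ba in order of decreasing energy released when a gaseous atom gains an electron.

EA tends to increase across a period and decrease down a group, though the pattern is less regular than for IE or radius.
These span different periods and groups, so the two trends combine.
K > Ba: the two effects oppose for this pair; the down-group effect wins (48 vs 14 kJ/mol).
P > K: both effects reinforce here, so P is clearly the higher of the two.
O > P: relative to P, both the across-period and down-group shifts push O's electron affinity up.
S > O: this pair runs against the simple trend — see the exception note.
F > S: both effects reinforce here, so F is clearly the higher of the two.
Note the exception: S has a higher electron affinity than O, contrary to the simple trend — the compact 2p subshell of O repels the added electron more than S's larger 3p does.
Tabulated electron affinity (kJ/mol): O 141, F 328, P 72, S 200, K 48, Ba 14.
So from highest to lowest: F > S > O > P > K > Ba.

F, S, O, P, K, Ba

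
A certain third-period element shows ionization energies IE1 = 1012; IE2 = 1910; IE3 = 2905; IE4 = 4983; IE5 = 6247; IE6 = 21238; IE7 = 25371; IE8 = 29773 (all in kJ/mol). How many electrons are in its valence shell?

5

Look for the largest jump between consecutive ionization energies: IE6/IE5 ≈ 3.4, far larger than any earlier ratio.
That jump marks the point where a core electron is being removed. So the atom has 5 valence electrons.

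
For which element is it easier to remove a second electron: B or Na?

B

IE_2 is the cost of taking one more electron from the +1 cation: B⁺ still has 2 valence electrons; Na⁺ is the bare [Ne] core.
Pulling an electron out of a noble-gas core costs far more than removing a remaining valence electron, so Na sits at the high end of IE_2.
The numbers (kJ/mol): B 2427, Na 4562.
Putting it together, IE_2: B < Na.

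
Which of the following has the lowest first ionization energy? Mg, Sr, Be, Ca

Be is in period 2, group 2; Mg is in period 3, group 2; Ca is in period 4, group 2; Sr is in period 5, group 2.
Removing the outermost electron gets harder across a period and easier down a group.
All are in group 2, so first ionization energy increases up the group.
The lowest first ionization energy among these belongs to Sr.

Sr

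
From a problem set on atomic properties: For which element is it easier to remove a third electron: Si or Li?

The third ionization energy removes an electron from the +2 ion. For each element: Si²⁺ still has 2 valence electrons; Li²⁺ is already 1 electron into the core.
Breaking into a closed-shell core is much more expensive than removing a leftover valence electron — Li has the largest IE_3 here.
The numbers (kJ/mol): Si 3232, Li 11815.
So the third ionization energies run Si < Li.

Si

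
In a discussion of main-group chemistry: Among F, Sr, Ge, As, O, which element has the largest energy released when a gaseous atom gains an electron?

Adding an electron releases more energy for atoms nearer the top right (short of the noble gases).
Neither a single period nor a single group — weigh both effects.
As > Sr: relative to Sr, both the across-period and down-group shifts push As's electron affinity up.
Ge > As: this pair runs against the simple trend — see the exception note.
O > Ge: relative to Ge, both the across-period and down-group shifts push O's electron affinity up.
F > O: both are in period 2; the period trend gives F the larger value.
Note the exception: Ge has a higher electron affinity than As, contrary to the simple trend — adding an electron to As's half-filled 4p³ is unfavourable, so Ge (4p²) has the more exothermic EA.
Tabulated electron affinity (kJ/mol): O 141, F 328, Ge 119, As 78, Sr 5.
The largest energy released when a gaseous atom gains an electron among these belongs to F.

F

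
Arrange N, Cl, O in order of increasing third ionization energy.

IE_3 is the cost of taking one more electron from the +2 cation: N²⁺ still has 3 valence electrons; Cl²⁺ still has 5 valence electrons; O²⁺ still has 4 valence electrons.
All are still removing valence electrons, so compare the +2 ions as you would atoms: IE_3 generally rises across a period (higher Z_eff) and falls down a group (larger shell), subject to the usual subshell exceptions.
Valence configurations: N²⁺ [He]2s²2p¹, Cl²⁺ [Ne]3s²3p³, O²⁺ [He]2s²2p².
The numbers (kJ/mol): N 4578, Cl 3822, O 5300.
Hence IE_3: Cl < N < O.

Cl < N < O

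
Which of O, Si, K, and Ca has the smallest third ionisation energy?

IE_3 is the cost of taking one more electron from the +2 cation: O²⁺ still has 4 valence electrons; Si²⁺ still has 2 valence electrons; K²⁺ is already 1 electron into the core; Ca²⁺ is the bare [Ar] core.
Usually core removal costs more than valence removal, but here the competition is close: a tightly held n=2 valence electron can cost more to remove than an n=3 core electron, so the actual values have to decide it.
Valence configurations: O²⁺ [He]2s²2p², Si²⁺ [Ne]3s².
Tabulated IE_3 (kJ/mol): O 5300, Si 3232, K 4420, Ca 4912.
Hence IE_3: Si < K < Ca < O.

Si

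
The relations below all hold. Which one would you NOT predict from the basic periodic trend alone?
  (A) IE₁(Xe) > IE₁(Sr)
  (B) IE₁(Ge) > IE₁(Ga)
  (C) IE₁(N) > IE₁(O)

(C)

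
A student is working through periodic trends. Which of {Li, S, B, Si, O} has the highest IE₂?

Li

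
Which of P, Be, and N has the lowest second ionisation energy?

Be

After 1 electron has been removed, what remains? P⁺ still has 4 valence electrons; Be⁺ still has 1 valence electron; N⁺ still has 4 valence electrons.
All are still removing valence electrons, so compare the +1 ions as you would atoms: IE_2 generally rises across a period (higher Z_eff) and falls down a group (larger shell), subject to the usual subshell exceptions.
Valence configurations: P⁺ [Ne]3s²3p², Be⁺ [He]2s¹, N⁺ [He]2s²2p².
Tabulated IE_2 (kJ/mol): P 1907, Be 1757, N 2856.
Overall IE_2 order: Be < P < N.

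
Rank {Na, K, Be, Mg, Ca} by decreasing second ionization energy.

Consider each +1 ion: Na⁺ is the bare [Ne] core; K⁺ is the bare [Ar] core; Be⁺ still has 1 valence electron; Mg⁺ still has 1 valence electron; Ca⁺ still has 1 valence electron.
Pulling an electron out of a noble-gas core costs far more than removing a remaining valence electron, so K and Na sit at the high end of IE_2.
Valence configurations: Be⁺ [He]2s¹, Mg⁺ [Ne]3s¹, Ca⁺ [Ar]4s¹.
Approximate IE_2 values (kJ/mol): Na 4562, K 3052, Be 1757, Mg 1451, Ca 1145.
So the second ionization energies run Ca < Mg < Be < K < Na.

Na > K > Be > Mg > Ca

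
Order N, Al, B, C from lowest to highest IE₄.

The fourth ionization energy removes an electron from the +3 ion. For each element: N³⁺ still has 2 valence electrons; Al³⁺ is the bare [Ne] core; B³⁺ is the bare [He] core; C³⁺ still has 1 valence electron.
Breaking into a closed-shell core is much more expensive than removing a leftover valence electron — Al and B have the largest IE_4 here.
Valence configurations: N³⁺ [He]2s², C³⁺ [He]2s¹.
The numbers (kJ/mol): N 7475, Al 11577, B 25026, C 6223.
Hence IE_4: C < N < Al < B.

C, N, Al, B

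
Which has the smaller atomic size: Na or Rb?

Na is in period 3, group 1; Rb is in period 5, group 1.
Across a period the added protons contract the valence shell; down a group each new principal shell makes the atom larger.
All are in group 1, so atomic radius increases down the group.
So Na has the smaller atomic size (Na < Rb).

Na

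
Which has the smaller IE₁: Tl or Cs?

Cs

Cs is in period 6, group 1; Tl is in period 6, group 13.
First ionization energy rises across a period (greater Z_eff holds electrons more tightly) and falls down a group (valence electrons are farther from the nucleus).
All lie in period 6, so first ionization energy increases left to right.
So Cs has the smaller IE₁ (Cs < Tl).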